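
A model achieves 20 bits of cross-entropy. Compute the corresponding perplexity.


Perplexity formula: PP = 2^H
H = 20
PP = 2^20
PP = 2^20 = 1048576

1048576


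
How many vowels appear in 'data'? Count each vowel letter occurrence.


Scanning each character of 'data':
  Position 1: 'd' -> consonant (running count: 0)
  Position 2: 'a' -> vowel (running count: 1)
  Position 3: 't' -> consonant (running count: 1)
  Position 4: 'a' -> vowel (running count: 2)
Total vowels: 2

2


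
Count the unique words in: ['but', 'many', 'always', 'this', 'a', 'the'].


Listing all tokens and tracking unique types:
  Token 1: 'but' -> NEW (unique so far: 1)
  Token 2: 'many' -> NEW (unique so far: 2)
  Token 3: 'always' -> NEW (unique so far: 3)
  Token 4: 'this' -> NEW (unique so far: 4)
  Token 5: 'a' -> NEW (unique so far: 5)
  Token 6: 'the' -> NEW (unique so far: 6)
Unique types: ('a', 'always', 'but', 'many', 'the', 'this')
Vocabulary size: 6

6


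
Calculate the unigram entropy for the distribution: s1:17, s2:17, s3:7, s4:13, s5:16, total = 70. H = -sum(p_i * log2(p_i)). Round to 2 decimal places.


Computing entropy H = -sum(p_i * log2(p_i)):
  s1: p = 17/70 = 0.2429, -p*log2(p) = 0.4959
  s2: p = 17/70 = 0.2429, -p*log2(p) = 0.4959
  s3: p = 7/70 = 0.1000, -p*log2(p) = 0.3322
  s4: p = 13/70 = 0.1857, -p*log2(p) = 0.4511
  s5: p = 16/70 = 0.2286, -p*log2(p) = 0.4867
H = sum of terms = 2.2618
Rounded to 2 decimals: 2.26

2.26


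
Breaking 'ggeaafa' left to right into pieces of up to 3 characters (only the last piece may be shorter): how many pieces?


'ggeaafa' has 7 characters.
Chunking with max size 3:
  Chunk 1: 'gge' (positions 0-2)
  Chunk 2: 'aaf' (positions 3-5)
  Chunk 3: 'a' (positions 6-6)
Total chunks: ceil(7 / 3) = 3

3


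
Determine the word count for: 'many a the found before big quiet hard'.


Counting words by splitting on spaces:
  Word 1: 'many'
  Word 2: 'a'
  Word 3: 'the'
  Word 4: 'found'
  Word 5: 'before'
  Word 6: 'big'
  Word 7: 'quiet'
  Word 8: 'hard'
Total words: 8

8


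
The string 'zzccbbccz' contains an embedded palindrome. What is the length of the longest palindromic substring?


Scanning 'zzccbbccz' for palindromic substrings.
Substring at positions 1-8: 'zccbbccz'.
Check: reverse('zccbbccz') = 'zccbbccz' -> palindrome confirmed.
Neighbouring characters ('z' / '-') break symmetry, so it cannot extend further.
No longer palindromic substring exists; longest length = 8

8


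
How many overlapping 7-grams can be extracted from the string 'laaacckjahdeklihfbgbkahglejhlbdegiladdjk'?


String 'laaacckjahdeklihfbgbkahglejhlbdegiladdjk' has length L = 40.
Number of overlapping n-grams = L - n + 1
Substituting: 40 - 7 + 1 = 34

34


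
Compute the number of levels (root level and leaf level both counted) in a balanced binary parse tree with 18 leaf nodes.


In a balanced binary tree with n leaves the deepest leaf is ceil(log2(n)) edges below the root,
so counting node levels inclusive of root and leaves gives ceil(log2(n)) + 1 levels.
log2(18) = 4.1699
ceil(4.1699) = 5
levels = 5 + 1 = 6

6


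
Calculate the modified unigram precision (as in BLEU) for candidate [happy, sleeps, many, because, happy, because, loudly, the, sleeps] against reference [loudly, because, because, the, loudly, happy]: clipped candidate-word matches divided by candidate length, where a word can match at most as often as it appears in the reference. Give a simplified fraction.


Reference word counts: {'because': 2, 'happy': 1, 'loudly': 2, 'the': 1}
Checking each candidate word (with clipping):
  'happy' -> in reference (ref count 1, used 1/1) -> match (matches: 1)
  'sleeps' -> not in reference -> no match (matches: 1)
  'many' -> not in reference -> no match (matches: 1)
  'because' -> in reference (ref count 2, used 1/2) -> match (matches: 2)
  'happy' -> ref count 1 already used up (1/1) -> clipped, no match (matches: 2)
  'because' -> in reference (ref count 2, used 2/2) -> match (matches: 3)
  'loudly' -> in reference (ref count 2, used 1/2) -> match (matches: 4)
  'the' -> in reference (ref count 1, used 1/1) -> match (matches: 5)
  'sleeps' -> not in reference -> no match (matches: 5)
Clipped matches: 5, Candidate length: 9
Precision = 5/9

5/9


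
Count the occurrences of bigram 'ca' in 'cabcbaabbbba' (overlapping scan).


Scanning 'cabcbaabbbba' for bigram 'ca':
  Position 0: 'ca' -> MATCH
  Position 1: 'ab' -> no
  Position 2: 'bc' -> no
  Position 3: 'cb' -> no
  Position 4: 'ba' -> no
  Position 5: 'aa' -> no
  Position 6: 'ab' -> no
  Position 7: 'bb' -> no
  Position 8: 'bb' -> no
  Position 9: 'bb' -> no
  Position 10: 'ba' -> no
Total matches: 1

1


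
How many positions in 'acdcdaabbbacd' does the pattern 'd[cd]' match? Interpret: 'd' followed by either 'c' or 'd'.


Pattern: d[cd] means 'd' followed by either 'c' or 'd'.
Scanning 'acdcdaabbbacd' position-by-position:
  Pos 0: window 'ac' -> no
  Pos 1: window 'cd' -> no
  Pos 2: window 'dc' -> MATCH
  Pos 3: window 'cd' -> no
  Pos 4: window 'da' -> no
  Pos 5: window 'aa' -> no
  Pos 6: window 'ab' -> no
  Pos 7: window 'bb' -> no
  Pos 8: window 'bb' -> no
  Pos 9: window 'ba' -> no
  Pos 10: window 'ac' -> no
  Pos 11: window 'cd' -> no
  Pos 12: window 'd' -> no
Total matches: 1

1


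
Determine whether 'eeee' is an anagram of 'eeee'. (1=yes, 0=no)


Sort characters of 'eeee': 'eeee'
Sort characters of 'eeee': 'eeee'
Sorted forms match -> they ARE anagrams
Result: 1

1


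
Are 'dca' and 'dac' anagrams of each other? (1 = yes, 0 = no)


Sort characters of 'dca': 'acd'
Sort characters of 'dac': 'acd'
Sorted forms match -> they ARE anagrams
Result: 1

1


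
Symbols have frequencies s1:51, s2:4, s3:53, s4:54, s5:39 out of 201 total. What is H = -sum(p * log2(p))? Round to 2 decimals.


Computing entropy H = -sum(p_i * log2(p_i)):
  s1: p = 51/201 = 0.2537, -p*log2(p) = 0.5020
  s2: p = 4/201 = 0.0199, -p*log2(p) = 0.1125
  s3: p = 53/201 = 0.2637, -p*log2(p) = 0.5071
  s4: p = 54/201 = 0.2687, -p*log2(p) = 0.5094
  s5: p = 39/201 = 0.1940, -p*log2(p) = 0.4590
H = sum of terms = 2.0900
Rounded to 2 decimals: 2.09

2.09


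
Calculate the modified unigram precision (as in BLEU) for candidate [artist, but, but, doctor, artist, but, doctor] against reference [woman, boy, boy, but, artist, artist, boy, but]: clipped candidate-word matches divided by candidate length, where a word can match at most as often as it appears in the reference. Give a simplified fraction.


Reference word counts: {'artist': 2, 'boy': 3, 'but': 2, 'woman': 1}
Checking each candidate word (with clipping):
  'artist' -> in reference (ref count 2, used 1/2) -> match (matches: 1)
  'but' -> in reference (ref count 2, used 1/2) -> match (matches: 2)
  'but' -> in reference (ref count 2, used 2/2) -> match (matches: 3)
  'doctor' -> not in reference -> no match (matches: 3)
  'artist' -> in reference (ref count 2, used 2/2) -> match (matches: 4)
  'but' -> ref count 2 already used up (2/2) -> clipped, no match (matches: 4)
  'doctor' -> not in reference -> no match (matches: 4)
Clipped matches: 4, Candidate length: 7
Precision = 4/7

4/7


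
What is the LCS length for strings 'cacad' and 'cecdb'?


DP table for LCS of 'cacad' and 'cecdb':
       c  e  c  d  b
    0  0  0  0  0  0
  c 0  1  1  1  1  1
  a 0  1  1  1  1  1
  c 0  1  1  2  2  2
  a 0  1  1  2  2  2
  d 0  1  1  2  3  3
LCS: 'ccd'
LCS length = 3

3


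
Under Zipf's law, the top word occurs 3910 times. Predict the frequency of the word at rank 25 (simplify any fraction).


Zipf's law: freq(rank) = f1 / rank
f1 = 3910, rank = 25
freq = 3910 / 25
GCD(3910, 25) = 5
Simplified: 782/5

782/5


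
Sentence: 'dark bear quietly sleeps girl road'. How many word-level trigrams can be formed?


Word trigrams from [6] words:
  Trigram 1: (dark bear quietly)
  Trigram 2: (bear quietly sleeps)
  Trigram 3: (quietly sleeps girl)
  Trigram 4: (sleeps girl road)
Total word trigrams: 6 - 2 = 4

4


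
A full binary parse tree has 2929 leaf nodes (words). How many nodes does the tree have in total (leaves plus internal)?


Leaf nodes (terminals): 2929
Internal nodes = n - 1 = 2929 - 1 = 2928
Total = leaves + internal = 2929 + 2928 = 5857

5857


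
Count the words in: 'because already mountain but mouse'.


Counting words by splitting on spaces:
  Word 1: 'because'
  Word 2: 'already'
  Word 3: 'mountain'
  Word 4: 'but'
  Word 5: 'mouse'
Total words: 5

5


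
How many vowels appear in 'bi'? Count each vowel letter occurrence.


Scanning each character of 'bi':
  Position 1: 'b' -> consonant (running count: 0)
  Position 2: 'i' -> vowel (running count: 1)
Total vowels: 1

1


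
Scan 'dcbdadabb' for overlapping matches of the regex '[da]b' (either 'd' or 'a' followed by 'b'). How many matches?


Pattern: [da]b means either 'd' or 'a' followed by 'b'.
Scanning 'dcbdadabb' position-by-position:
  Pos 0: window 'dc' -> no
  Pos 1: window 'cb' -> no
  Pos 2: window 'bd' -> no
  Pos 3: window 'da' -> no
  Pos 4: window 'ad' -> no
  Pos 5: window 'da' -> no
  Pos 6: window 'ab' -> MATCH
  Pos 7: window 'bb' -> no
  Pos 8: window 'b' -> no
Total matches: 1

1


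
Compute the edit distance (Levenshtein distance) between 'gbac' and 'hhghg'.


Building DP table for s1='gbac' (len 4) and s2='hhghg' (len 5):
       h  h  g  h  g
    0  1  2  3  4  5
  g 1  1  2  2  3  4
  b 2  2  2  3  3  4
  a 3  3  3  3  4  4
  c 4  4  4  4  4  5
Edit distance = dp[4][5] = 5

5


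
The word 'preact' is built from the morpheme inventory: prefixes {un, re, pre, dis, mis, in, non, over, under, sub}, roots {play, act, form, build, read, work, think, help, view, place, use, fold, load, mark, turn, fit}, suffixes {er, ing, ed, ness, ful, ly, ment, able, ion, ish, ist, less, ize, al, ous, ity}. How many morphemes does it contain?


Segmenting 'preact' against the inventory:
  'pre' -> prefix (morpheme 1)
  'act' -> root (morpheme 2)
Total morphemes: 2

2


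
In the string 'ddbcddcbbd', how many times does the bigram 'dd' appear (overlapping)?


Scanning 'ddbcddcbbd' for bigram 'dd':
  Position 0: 'dd' -> MATCH
  Position 1: 'db' -> no
  Position 2: 'bc' -> no
  Position 3: 'cd' -> no
  Position 4: 'dd' -> MATCH
  Position 5: 'dc' -> no
  Position 6: 'cb' -> no
  Position 7: 'bb' -> no
  Position 8: 'bd' -> no
Total matches: 2

2


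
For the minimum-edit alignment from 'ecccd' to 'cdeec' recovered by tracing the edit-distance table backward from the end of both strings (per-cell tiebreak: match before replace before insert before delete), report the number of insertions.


Edit distance = 5. Backtracking from cell (5, 5) with preference match > replace > insert > delete,
then listing the resulting alignment 'ecccd' -> 'cdeec' left to right:
  Step 1: replace e->c
  Step 2: replace c->d
  Step 3: replace c->e
  Step 4: replace c->e
  Step 5: replace d->c
Total insertions: 0

0


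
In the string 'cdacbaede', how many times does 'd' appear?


Scanning 'cdacbaede' for 'd':
  Position 1: 'd' -> MATCH (count: 1)
  Position 7: 'd' -> MATCH (count: 2)
Total occurrences of 'd': 2

2


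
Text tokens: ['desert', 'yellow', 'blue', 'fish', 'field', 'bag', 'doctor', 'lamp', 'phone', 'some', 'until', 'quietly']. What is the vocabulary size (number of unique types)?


Listing all tokens and tracking unique types:
  Token 1: 'desert' -> NEW (unique so far: 1)
  Token 2: 'yellow' -> NEW (unique so far: 2)
  Token 3: 'blue' -> NEW (unique so far: 3)
  Token 4: 'fish' -> NEW (unique so far: 4)
  Token 5: 'field' -> NEW (unique so far: 5)
  Token 6: 'bag' -> NEW (unique so far: 6)
  Token 7: 'doctor' -> NEW (unique so far: 7)
  Token 8: 'lamp' -> NEW (unique so far: 8)
  Token 9: 'phone' -> NEW (unique so far: 9)
  Token 10: 'some' -> NEW (unique so far: 10)
  Token 11: 'until' -> NEW (unique so far: 11)
  Token 12: 'quietly' -> NEW (unique so far: 12)
Unique types: ('bag', 'blue', 'desert', 'doctor', 'field', 'fish', 'lamp', 'phone', 'quietly', 'some', 'until', 'yellow')
Vocabulary size: 12

12


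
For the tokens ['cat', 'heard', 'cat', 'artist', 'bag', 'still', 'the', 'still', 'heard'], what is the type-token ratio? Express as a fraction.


Tokens: 9
Unique types: ('artist', 'bag', 'cat', 'heard', 'still', 'the') = 6
TTR = 6/9
Simplify: divide both by 3 -> 2/3
TTR = 2/3

2/3


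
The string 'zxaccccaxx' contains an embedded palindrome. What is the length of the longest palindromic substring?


Scanning 'zxaccccaxx' for palindromic substrings.
Substring at positions 1-8: 'xaccccax'.
Check: reverse('xaccccax') = 'xaccccax' -> palindrome confirmed.
Neighbouring characters ('z' / 'x') break symmetry, so it cannot extend further.
No longer palindromic substring exists; longest length = 8

8


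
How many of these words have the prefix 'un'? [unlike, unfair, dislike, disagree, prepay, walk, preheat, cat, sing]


Checking each word for prefix 'un':
  'unlike' -> YES, starts with 'un' (count: 1)
  'unfair' -> YES, starts with 'un' (count: 2)
  'dislike' -> no (count: 2)
  'disagree' -> no (count: 2)
  'prepay' -> no (count: 2)
  'walk' -> no (count: 2)
  'preheat' -> no (count: 2)
  'cat' -> no (count: 2)
  'sing' -> no (count: 2)
Total with prefix 'un': 2

2


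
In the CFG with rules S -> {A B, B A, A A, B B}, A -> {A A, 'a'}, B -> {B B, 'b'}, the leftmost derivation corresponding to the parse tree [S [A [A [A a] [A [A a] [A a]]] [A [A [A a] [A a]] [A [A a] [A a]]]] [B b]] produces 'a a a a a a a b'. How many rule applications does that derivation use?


Every bracketed nonterminal node [X ...] in the tree is produced by exactly one rule application.
Reading the tree off as a leftmost derivation:
  Step 1: S  =>  A B   (applied S -> A B)
  Step 2: A B  =>  A A B   (applied A -> A A)
  Step 3: A A B  =>  A A A B   (applied A -> A A)
  Step 4: A A A B  =>  a A A B   (applied A -> a)
  Step 5: a A A B  =>  a A A A B   (applied A -> A A)
  Step 6: a A A A B  =>  a a A A B   (applied A -> a)
  Step 7: a a A A B  =>  a a a A B   (applied A -> a)
  Step 8: a a a A B  =>  a a a A A B   (applied A -> A A)
  Step 9: a a a A A B  =>  a a a A A A B   (applied A -> A A)
  Step 10: a a a A A A B  =>  a a a a A A B   (applied A -> a)
  Step 11: a a a a A A B  =>  a a a a a A B   (applied A -> a)
  Step 12: a a a a a A B  =>  a a a a a A A B   (applied A -> A A)
  Step 13: a a a a a A A B  =>  a a a a a a A B   (applied A -> a)
  Step 14: a a a a a a A B  =>  a a a a a a a B   (applied A -> a)
  Step 15: a a a a a a a B  =>  a a a a a a a b   (applied B -> b)
Final yield: a a a a a a a b
Total rewrite steps: 15

15


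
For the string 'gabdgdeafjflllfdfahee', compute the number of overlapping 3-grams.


String 'gabdgdeafjflllfdfahee' has length L = 21.
Number of overlapping n-grams = L - n + 1
Substituting: 21 - 3 + 1 = 19

19


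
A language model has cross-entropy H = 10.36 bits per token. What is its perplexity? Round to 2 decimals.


Perplexity formula: PP = 2^H
H = 10.36
PP = 2^10.36
Decompose: 2^10.36 = 2^10 * 2^0.36
2^10 = 1024, 2^0.36 ~ 1.2834259
PP ~ 1024 * 1.2834259 = 1314.2281216
Rounded to 2 decimals: 1314.23

1314.23


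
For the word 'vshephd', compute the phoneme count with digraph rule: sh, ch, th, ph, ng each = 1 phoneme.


Parsing 'vshephd' greedily, digraphs first:
  'v' -> consonant phoneme (phonemes so far: 1)
  'sh' -> digraph (1 consonant phoneme) (phonemes so far: 2)
  'e' -> vowel phoneme (phonemes so far: 3)
  'ph' -> digraph (1 consonant phoneme) (phonemes so far: 4)
  'd' -> consonant phoneme (phonemes so far: 5)
Total phonemes: 5

5


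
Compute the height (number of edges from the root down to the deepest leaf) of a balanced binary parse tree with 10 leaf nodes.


In a balanced binary tree with n leaves the deepest leaf is ceil(log2(n)) edges below the root.
log2(10) = 3.3219
ceil(3.3219) = 4
height (edges) = 4

4


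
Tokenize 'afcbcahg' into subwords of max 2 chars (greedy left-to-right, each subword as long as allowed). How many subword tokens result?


'afcbcahg' has 8 characters.
Chunking with max size 2:
  Chunk 1: 'af' (positions 0-1)
  Chunk 2: 'cb' (positions 2-3)
  Chunk 3: 'ca' (positions 4-5)
  Chunk 4: 'hg' (positions 6-7)
Total chunks: ceil(8 / 2) = 4

4


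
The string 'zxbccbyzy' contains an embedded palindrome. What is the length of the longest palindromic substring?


Scanning 'zxbccbyzy' for palindromic substrings.
Substring at positions 2-5: 'bccb'.
Check: reverse('bccb') = 'bccb' -> palindrome confirmed.
Neighbouring characters ('x' / 'y') break symmetry, so it cannot extend further.
No longer palindromic substring exists; longest length = 4

4


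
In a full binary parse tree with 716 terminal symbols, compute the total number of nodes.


Leaf nodes (terminals): 716
Internal nodes = n - 1 = 716 - 1 = 715
Total = leaves + internal = 716 + 715 = 1431

1431


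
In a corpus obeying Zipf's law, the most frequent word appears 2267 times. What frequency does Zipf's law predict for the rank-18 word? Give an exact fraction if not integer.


Zipf's law: freq(rank) = f1 / rank
f1 = 2267, rank = 18
freq = 2267 / 18
GCD(2267, 18) = 1
Simplified: 2267/18

2267/18


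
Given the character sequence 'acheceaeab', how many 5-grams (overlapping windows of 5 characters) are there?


String 'acheceaeab' has length L = 10.
Number of overlapping n-grams = L - n + 1
Substituting: 10 - 5 + 1 = 6

6


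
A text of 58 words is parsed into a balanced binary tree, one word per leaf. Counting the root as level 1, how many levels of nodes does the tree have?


In a balanced binary tree with n leaves the deepest leaf is ceil(log2(n)) edges below the root,
so counting node levels inclusive of root and leaves gives ceil(log2(n)) + 1 levels.
log2(58) = 5.8580
ceil(5.8580) = 6
levels = 6 + 1 = 7

7


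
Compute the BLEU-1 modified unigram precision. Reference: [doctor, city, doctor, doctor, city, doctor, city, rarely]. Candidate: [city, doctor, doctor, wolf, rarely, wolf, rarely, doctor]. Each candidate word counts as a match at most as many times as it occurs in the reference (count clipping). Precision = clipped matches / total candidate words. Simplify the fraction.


Reference word counts: {'city': 3, 'doctor': 4, 'rarely': 1}
Checking each candidate word (with clipping):
  'city' -> in reference (ref count 3, used 1/3) -> match (matches: 1)
  'doctor' -> in reference (ref count 4, used 1/4) -> match (matches: 2)
  'doctor' -> in reference (ref count 4, used 2/4) -> match (matches: 3)
  'wolf' -> not in reference -> no match (matches: 3)
  'rarely' -> in reference (ref count 1, used 1/1) -> match (matches: 4)
  'wolf' -> not in reference -> no match (matches: 4)
  'rarely' -> ref count 1 already used up (1/1) -> clipped, no match (matches: 4)
  'doctor' -> in reference (ref count 4, used 3/4) -> match (matches: 5)
Clipped matches: 5, Candidate length: 8
Precision = 5/8

5/8


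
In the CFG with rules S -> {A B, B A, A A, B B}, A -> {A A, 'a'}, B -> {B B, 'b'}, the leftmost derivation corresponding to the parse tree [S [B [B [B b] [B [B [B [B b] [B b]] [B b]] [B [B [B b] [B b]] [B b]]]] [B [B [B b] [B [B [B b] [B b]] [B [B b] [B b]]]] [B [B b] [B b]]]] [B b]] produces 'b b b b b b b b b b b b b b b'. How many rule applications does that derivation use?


Every bracketed nonterminal node [X ...] in the tree is produced by exactly one rule application.
Reading the tree off as a leftmost derivation:
  Step 1: S  =>  B B   (applied S -> B B)
  Step 2: B B  =>  B B B   (applied B -> B B)
  Step 3: B B B  =>  B B B B   (applied B -> B B)
  Step 4: B B B B  =>  b B B B   (applied B -> b)
  Step 5: b B B B  =>  b B B B B   (applied B -> B B)
  Step 6: b B B B B  =>  b B B B B B   (applied B -> B B)
  Step 7: b B B B B B  =>  b B B B B B B   (applied B -> B B)
  Step 8: b B B B B B B  =>  b b B B B B B   (applied B -> b)
  Step 9: b b B B B B B  =>  b b b B B B B   (applied B -> b)
  Step 10: b b b B B B B  =>  b b b b B B B   (applied B -> b)
  Step 11: b b b b B B B  =>  b b b b B B B B   (applied B -> B B)
  Step 12: b b b b B B B B  =>  b b b b B B B B B   (applied B -> B B)
  Step 13: b b b b B B B B B  =>  b b b b b B B B B   (applied B -> b)
  Step 14: b b b b b B B B B  =>  b b b b b b B B B   (applied B -> b)
  Step 15: b b b b b b B B B  =>  b b b b b b b B B   (applied B -> b)
  Step 16: b b b b b b b B B  =>  b b b b b b b B B B   (applied B -> B B)
  Step 17: b b b b b b b B B B  =>  b b b b b b b B B B B   (applied B -> B B)
  Step 18: b b b b b b b B B B B  =>  b b b b b b b b B B B   (applied B -> b)
  Step 19: b b b b b b b b B B B  =>  b b b b b b b b B B B B   (applied B -> B B)
  Step 20: b b b b b b b b B B B B  =>  b b b b b b b b B B B B B   (applied B -> B B)
  Step 21: b b b b b b b b B B B B B  =>  b b b b b b b b b B B B B   (applied B -> b)
  Step 22: b b b b b b b b b B B B B  =>  b b b b b b b b b b B B B   (applied B -> b)
  Step 23: b b b b b b b b b b B B B  =>  b b b b b b b b b b B B B B   (applied B -> B B)
  Step 24: b b b b b b b b b b B B B B  =>  b b b b b b b b b b b B B B   (applied B -> b)
  Step 25: b b b b b b b b b b b B B B  =>  b b b b b b b b b b b b B B   (applied B -> b)
  Step 26: b b b b b b b b b b b b B B  =>  b b b b b b b b b b b b B B B   (applied B -> B B)
  Step 27: b b b b b b b b b b b b B B B  =>  b b b b b b b b b b b b b B B   (applied B -> b)
  Step 28: b b b b b b b b b b b b b B B  =>  b b b b b b b b b b b b b b B   (applied B -> b)
  Step 29: b b b b b b b b b b b b b b B  =>  b b b b b b b b b b b b b b b   (applied B -> b)
Final yield: b b b b b b b b b b b b b b b
Total rewrite steps: 29

29


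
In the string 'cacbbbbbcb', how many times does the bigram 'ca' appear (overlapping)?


Scanning 'cacbbbbbcb' for bigram 'ca':
  Position 0: 'ca' -> MATCH
  Position 1: 'ac' -> no
  Position 2: 'cb' -> no
  Position 3: 'bb' -> no
  Position 4: 'bb' -> no
  Position 5: 'bb' -> no
  Position 6: 'bb' -> no
  Position 7: 'bc' -> no
  Position 8: 'cb' -> no
Total matches: 1

1


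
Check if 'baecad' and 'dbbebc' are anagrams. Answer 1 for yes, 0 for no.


Sort characters of 'baecad': 'aabcde'
Sort characters of 'dbbebc': 'bbbcde'
Sorted forms differ -> they are NOT anagrams
Result: 0

0


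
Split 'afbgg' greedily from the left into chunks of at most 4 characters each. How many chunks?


'afbgg' has 5 characters.
Chunking with max size 4:
  Chunk 1: 'afbg' (positions 0-3)
  Chunk 2: 'g' (positions 4-4)
Total chunks: ceil(5 / 4) = 2

2


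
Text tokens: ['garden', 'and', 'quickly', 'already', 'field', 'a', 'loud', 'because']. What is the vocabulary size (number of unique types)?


Listing all tokens and tracking unique types:
  Token 1: 'garden' -> NEW (unique so far: 1)
  Token 2: 'and' -> NEW (unique so far: 2)
  Token 3: 'quickly' -> NEW (unique so far: 3)
  Token 4: 'already' -> NEW (unique so far: 4)
  Token 5: 'field' -> NEW (unique so far: 5)
  Token 6: 'a' -> NEW (unique so far: 6)
  Token 7: 'loud' -> NEW (unique so far: 7)
  Token 8: 'because' -> NEW (unique so far: 8)
Unique types: ('a', 'already', 'and', 'because', 'field', 'garden', 'loud', 'quickly')
Vocabulary size: 8

8


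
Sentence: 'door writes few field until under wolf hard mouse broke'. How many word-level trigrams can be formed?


Word trigrams from [10] words:
  Trigram 1: (door writes few)
  Trigram 2: (writes few field)
  Trigram 3: (few field until)
  Trigram 4: (field until under)
  Trigram 5: (until under wolf)
  Trigram 6: (under wolf hard)
  Trigram 7: (wolf hard mouse)
  Trigram 8: (hard mouse broke)
Total word trigrams: 10 - 2 = 8

8


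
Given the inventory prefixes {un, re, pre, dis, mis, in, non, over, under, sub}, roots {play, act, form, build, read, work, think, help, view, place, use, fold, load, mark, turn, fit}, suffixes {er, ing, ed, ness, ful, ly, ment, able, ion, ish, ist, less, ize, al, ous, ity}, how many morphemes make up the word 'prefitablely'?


Segmenting 'prefitablely' against the inventory:
  'pre' -> prefix (morpheme 1)
  'fit' -> root (morpheme 2)
  'able' -> suffix (morpheme 3)
  'ly' -> suffix (morpheme 4)
Total morphemes: 4

4


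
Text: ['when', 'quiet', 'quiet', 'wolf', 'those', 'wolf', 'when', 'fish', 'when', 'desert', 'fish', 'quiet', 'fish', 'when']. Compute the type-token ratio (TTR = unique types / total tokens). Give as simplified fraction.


Tokens: 14
Unique types: ('desert', 'fish', 'quiet', 'those', 'when', 'wolf') = 6
TTR = 6/14
Simplify: divide both by 2 -> 3/7
TTR = 3/7

3/7


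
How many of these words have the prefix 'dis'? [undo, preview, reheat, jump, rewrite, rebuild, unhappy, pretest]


Checking each word for prefix 'dis':
  'undo' -> no (count: 0)
  'preview' -> no (count: 0)
  'reheat' -> no (count: 0)
  'jump' -> no (count: 0)
  'rewrite' -> no (count: 0)
  'rebuild' -> no (count: 0)
  'unhappy' -> no (count: 0)
  'pretest' -> no (count: 0)
Total with prefix 'dis': 0

0


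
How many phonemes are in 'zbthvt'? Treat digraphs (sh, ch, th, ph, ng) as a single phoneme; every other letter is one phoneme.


Parsing 'zbthvt' greedily, digraphs first:
  'z' -> consonant phoneme (phonemes so far: 1)
  'b' -> consonant phoneme (phonemes so far: 2)
  'th' -> digraph (1 consonant phoneme) (phonemes so far: 3)
  'v' -> consonant phoneme (phonemes so far: 4)
  't' -> consonant phoneme (phonemes so far: 5)
Total phonemes: 5

5


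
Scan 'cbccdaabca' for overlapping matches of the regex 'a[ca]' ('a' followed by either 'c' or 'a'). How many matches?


Pattern: a[ca] means 'a' followed by either 'c' or 'a'.
Scanning 'cbccdaabca' position-by-position:
  Pos 0: window 'cb' -> no
  Pos 1: window 'bc' -> no
  Pos 2: window 'cc' -> no
  Pos 3: window 'cd' -> no
  Pos 4: window 'da' -> no
  Pos 5: window 'aa' -> MATCH
  Pos 6: window 'ab' -> no
  Pos 7: window 'bc' -> no
  Pos 8: window 'ca' -> no
  Pos 9: window 'a' -> no
Total matches: 1

1


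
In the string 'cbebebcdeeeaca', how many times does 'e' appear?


Scanning 'cbebebcdeeeaca' for 'e':
  Position 2: 'e' -> MATCH (count: 1)
  Position 4: 'e' -> MATCH (count: 2)
  Position 8: 'e' -> MATCH (count: 3)
  Position 9: 'e' -> MATCH (count: 4)
  Position 10: 'e' -> MATCH (count: 5)
Total occurrences of 'e': 5

5


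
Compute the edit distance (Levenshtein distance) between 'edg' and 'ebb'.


Building DP table for s1='edg' (len 3) and s2='ebb' (len 3):
       e  b  b
    0  1  2  3
  e 1  0  1  2
  d 2  1  1  2
  g 3  2  2  2
Edit distance = dp[3][3] = 2

2


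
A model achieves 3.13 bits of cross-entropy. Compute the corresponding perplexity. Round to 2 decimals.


Perplexity formula: PP = 2^H
H = 3.13
PP = 2^3.13
Decompose: 2^3.13 = 2^3 * 2^0.13
2^3 = 8, 2^0.13 ~ 1.0942937
PP ~ 8 * 1.0942937 = 8.7543496
Rounded to 2 decimals: 8.75

8.75


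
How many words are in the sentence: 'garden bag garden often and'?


Counting words by splitting on spaces:
  Word 1: 'garden'
  Word 2: 'bag'
  Word 3: 'garden'
  Word 4: 'often'
  Word 5: 'and'
Total words: 5

5


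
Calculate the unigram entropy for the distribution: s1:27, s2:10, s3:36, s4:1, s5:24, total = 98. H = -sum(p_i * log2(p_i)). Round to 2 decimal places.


Computing entropy H = -sum(p_i * log2(p_i)):
  s1: p = 27/98 = 0.2755, -p*log2(p) = 0.5124
  s2: p = 10/98 = 0.1020, -p*log2(p) = 0.3360
  s3: p = 36/98 = 0.3673, -p*log2(p) = 0.5307
  s4: p = 1/98 = 0.0102, -p*log2(p) = 0.0675
  s5: p = 24/98 = 0.2449, -p*log2(p) = 0.4971
H = sum of terms = 1.9437
Rounded to 2 decimals: 1.94

1.94


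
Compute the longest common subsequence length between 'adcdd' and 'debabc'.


DP table for LCS of 'adcdd' and 'debabc':
       d  e  b  a  b  c
    0  0  0  0  0  0  0
  a 0  0  0  0  1  1  1
  d 0  1  1  1  1  1  1
  c 0  1  1  1  1  1  2
  d 0  1  1  1  1  1  2
  d 0  1  1  1  1  1  2
LCS: 'ac'
LCS length = 2

2


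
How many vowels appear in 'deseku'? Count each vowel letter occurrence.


Scanning each character of 'deseku':
  Position 1: 'd' -> consonant (running count: 0)
  Position 2: 'e' -> vowel (running count: 1)
  Position 3: 's' -> consonant (running count: 1)
  Position 4: 'e' -> vowel (running count: 2)
  Position 5: 'k' -> consonant (running count: 2)
  Position 6: 'u' -> vowel (running count: 3)
Total vowels: 3

3


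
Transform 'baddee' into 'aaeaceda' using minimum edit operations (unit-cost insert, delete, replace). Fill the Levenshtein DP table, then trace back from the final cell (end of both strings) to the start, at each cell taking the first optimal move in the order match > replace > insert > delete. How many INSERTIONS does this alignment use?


Edit distance = 6. Backtracking from cell (6, 8) with preference match > replace > insert > delete,
then listing the resulting alignment 'baddee' -> 'aaeaceda' left to right:
  Step 1: replace b->a
  Step 2: keep 'a'
  Step 3: insert 'e' [insertion #1]
  Step 4: replace d->a
  Step 5: replace d->c
  Step 6: keep 'e'
  Step 7: insert 'd' [insertion #2]
  Step 8: replace e->a
Total insertions: 2

2


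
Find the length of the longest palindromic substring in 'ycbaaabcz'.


Scanning 'ycbaaabcz' for palindromic substrings.
Substring at positions 1-7: 'cbaaabc'.
Check: reverse('cbaaabc') = 'cbaaabc' -> palindrome confirmed.
Neighbouring characters ('y' / 'z') break symmetry, so it cannot extend further.
No longer palindromic substring exists; longest length = 7

7


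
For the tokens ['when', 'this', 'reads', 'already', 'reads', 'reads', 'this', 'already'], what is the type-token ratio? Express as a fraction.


Tokens: 8
Unique types: ('already', 'reads', 'this', 'when') = 4
TTR = 4/8
Simplify: divide both by 4 -> 1/2
TTR = 1/2

1/2


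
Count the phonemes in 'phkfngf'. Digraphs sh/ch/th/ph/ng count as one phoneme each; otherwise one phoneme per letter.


Parsing 'phkfngf' greedily, digraphs first:
  'ph' -> digraph (1 consonant phoneme) (phonemes so far: 1)
  'k' -> consonant phoneme (phonemes so far: 2)
  'f' -> consonant phoneme (phonemes so far: 3)
  'ng' -> digraph (1 consonant phoneme) (phonemes so far: 4)
  'f' -> consonant phoneme (phonemes so far: 5)
Total phonemes: 5

5


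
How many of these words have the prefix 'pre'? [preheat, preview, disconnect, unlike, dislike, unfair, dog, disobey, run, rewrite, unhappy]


Checking each word for prefix 'pre':
  'preheat' -> YES, starts with 'pre' (count: 1)
  'preview' -> YES, starts with 'pre' (count: 2)
  'disconnect' -> no (count: 2)
  'unlike' -> no (count: 2)
  'dislike' -> no (count: 2)
  'unfair' -> no (count: 2)
  'dog' -> no (count: 2)
  'disobey' -> no (count: 2)
  'run' -> no (count: 2)
  'rewrite' -> no (count: 2)
  'unhappy' -> no (count: 2)
Total with prefix 'pre': 2

2


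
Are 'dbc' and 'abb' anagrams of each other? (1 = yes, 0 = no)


Sort characters of 'dbc': 'bcd'
Sort characters of 'abb': 'abb'
Sorted forms differ -> they are NOT anagrams
Result: 0

0


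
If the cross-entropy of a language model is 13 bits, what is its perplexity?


Perplexity formula: PP = 2^H
H = 13
PP = 2^13
PP = 2^13 = 8192

8192


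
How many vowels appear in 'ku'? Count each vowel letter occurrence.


Scanning each character of 'ku':
  Position 1: 'k' -> consonant (running count: 0)
  Position 2: 'u' -> vowel (running count: 1)
Total vowels: 1

1


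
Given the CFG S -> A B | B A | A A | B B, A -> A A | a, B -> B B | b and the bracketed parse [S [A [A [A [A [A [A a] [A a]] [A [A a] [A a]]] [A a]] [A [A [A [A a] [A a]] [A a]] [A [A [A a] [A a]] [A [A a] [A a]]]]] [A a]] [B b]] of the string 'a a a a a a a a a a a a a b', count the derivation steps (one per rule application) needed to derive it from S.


Every bracketed nonterminal node [X ...] in the tree is produced by exactly one rule application.
Reading the tree off as a leftmost derivation:
  Step 1: S  =>  A B   (applied S -> A B)
  Step 2: A B  =>  A A B   (applied A -> A A)
  Step 3: A A B  =>  A A A B   (applied A -> A A)
  Step 4: A A A B  =>  A A A A B   (applied A -> A A)
  Step 5: A A A A B  =>  A A A A A B   (applied A -> A A)
  Step 6: A A A A A B  =>  A A A A A A B   (applied A -> A A)
  Step 7: A A A A A A B  =>  a A A A A A B   (applied A -> a)
  Step 8: a A A A A A B  =>  a a A A A A B   (applied A -> a)
  Step 9: a a A A A A B  =>  a a A A A A A B   (applied A -> A A)
  Step 10: a a A A A A A B  =>  a a a A A A A B   (applied A -> a)
  Step 11: a a a A A A A B  =>  a a a a A A A B   (applied A -> a)
  Step 12: a a a a A A A B  =>  a a a a a A A B   (applied A -> a)
  Step 13: a a a a a A A B  =>  a a a a a A A A B   (applied A -> A A)
  Step 14: a a a a a A A A B  =>  a a a a a A A A A B   (applied A -> A A)
  Step 15: a a a a a A A A A B  =>  a a a a a A A A A A B   (applied A -> A A)
  Step 16: a a a a a A A A A A B  =>  a a a a a a A A A A B   (applied A -> a)
  Step 17: a a a a a a A A A A B  =>  a a a a a a a A A A B   (applied A -> a)
  Step 18: a a a a a a a A A A B  =>  a a a a a a a a A A B   (applied A -> a)
  Step 19: a a a a a a a a A A B  =>  a a a a a a a a A A A B   (applied A -> A A)
  Step 20: a a a a a a a a A A A B  =>  a a a a a a a a A A A A B   (applied A -> A A)
  Step 21: a a a a a a a a A A A A B  =>  a a a a a a a a a A A A B   (applied A -> a)
  Step 22: a a a a a a a a a A A A B  =>  a a a a a a a a a a A A B   (applied A -> a)
  Step 23: a a a a a a a a a a A A B  =>  a a a a a a a a a a A A A B   (applied A -> A A)
  Step 24: a a a a a a a a a a A A A B  =>  a a a a a a a a a a a A A B   (applied A -> a)
  Step 25: a a a a a a a a a a a A A B  =>  a a a a a a a a a a a a A B   (applied A -> a)
  Step 26: a a a a a a a a a a a a A B  =>  a a a a a a a a a a a a a B   (applied A -> a)
  Step 27: a a a a a a a a a a a a a B  =>  a a a a a a a a a a a a a b   (applied B -> b)
Final yield: a a a a a a a a a a a a a b
Total rewrite steps: 27

27


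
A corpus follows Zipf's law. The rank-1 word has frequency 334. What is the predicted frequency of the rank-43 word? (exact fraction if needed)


Zipf's law: freq(rank) = f1 / rank
f1 = 334, rank = 43
freq = 334 / 43
GCD(334, 43) = 1
Simplified: 334/43

334/43


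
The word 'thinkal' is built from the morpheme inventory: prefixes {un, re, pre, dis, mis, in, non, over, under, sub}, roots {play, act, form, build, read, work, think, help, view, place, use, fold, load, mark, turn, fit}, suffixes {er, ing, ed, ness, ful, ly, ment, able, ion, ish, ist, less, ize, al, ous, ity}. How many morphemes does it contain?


Segmenting 'thinkal' against the inventory:
  'think' -> root (morpheme 1)
  'al' -> suffix (morpheme 2)
Total morphemes: 2

2


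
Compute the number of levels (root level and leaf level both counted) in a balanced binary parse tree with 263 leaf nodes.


In a balanced binary tree with n leaves the deepest leaf is ceil(log2(n)) edges below the root,
so counting node levels inclusive of root and leaves gives ceil(log2(n)) + 1 levels.
log2(263) = 8.0389
ceil(8.0389) = 9
levels = 9 + 1 = 10

10


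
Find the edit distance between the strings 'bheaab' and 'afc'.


Building DP table for s1='bheaab' (len 6) and s2='afc' (len 3):
       a  f  c
    0  1  2  3
  b 1  1  2  3
  h 2  2  2  3
  e 3  3  3  3
  a 4  3  4  4
  a 5  4  4  5
  b 6  5  5  5
Edit distance = dp[6][3] = 5

5


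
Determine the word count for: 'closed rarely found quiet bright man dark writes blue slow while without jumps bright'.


Counting words by splitting on spaces:
  Word 1: 'closed'
  Word 2: 'rarely'
  Word 3: 'found'
  Word 4: 'quiet'
  Word 5: 'bright'
  Word 6: 'man'
  Word 7: 'dark'
  Word 8: 'writes'
  Word 9: 'blue'
  Word 10: 'slow'
  Word 11: 'while'
  Word 12: 'without'
  Word 13: 'jumps'
  Word 14: 'bright'
Total words: 14

14


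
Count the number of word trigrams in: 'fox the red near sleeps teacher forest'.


Word trigrams from [7] words:
  Trigram 1: (fox the red)
  Trigram 2: (the red near)
  Trigram 3: (red near sleeps)
  Trigram 4: (near sleeps teacher)
  Trigram 5: (sleeps teacher forest)
Total word trigrams: 7 - 2 = 5

5


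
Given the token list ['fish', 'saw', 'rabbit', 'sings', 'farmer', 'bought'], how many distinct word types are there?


Listing all tokens and tracking unique types:
  Token 1: 'fish' -> NEW (unique so far: 1)
  Token 2: 'saw' -> NEW (unique so far: 2)
  Token 3: 'rabbit' -> NEW (unique so far: 3)
  Token 4: 'sings' -> NEW (unique so far: 4)
  Token 5: 'farmer' -> NEW (unique so far: 5)
  Token 6: 'bought' -> NEW (unique so far: 6)
Unique types: ('bought', 'farmer', 'fish', 'rabbit', 'saw', 'sings')
Vocabulary size: 6

6


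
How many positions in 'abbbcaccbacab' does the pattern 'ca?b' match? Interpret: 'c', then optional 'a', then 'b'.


Pattern: ca?b means 'c', then optional 'a', then 'b'.
Scanning 'abbbcaccbacab' position-by-position:
  Pos 0: window 'abb' -> no
  Pos 1: window 'bbb' -> no
  Pos 2: window 'bbc' -> no
  Pos 3: window 'bca' -> no
  Pos 4: window 'cac' -> no
  Pos 5: window 'acc' -> no
  Pos 6: window 'ccb' -> no
  Pos 7: window 'cba' -> MATCH
  Pos 8: window 'bac' -> no
  Pos 9: window 'aca' -> no
  Pos 10: window 'cab' -> MATCH
  Pos 11: window 'ab' -> no
  Pos 12: window 'b' -> no
Total matches: 2

2


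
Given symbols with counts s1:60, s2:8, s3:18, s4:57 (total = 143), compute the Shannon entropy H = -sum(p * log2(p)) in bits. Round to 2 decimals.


Computing entropy H = -sum(p_i * log2(p_i)):
  s1: p = 60/143 = 0.4196, -p*log2(p) = 0.5257
  s2: p = 8/143 = 0.0559, -p*log2(p) = 0.2327
  s3: p = 18/143 = 0.1259, -p*log2(p) = 0.3764
  s4: p = 57/143 = 0.3986, -p*log2(p) = 0.5289
H = sum of terms = 1.6637
Rounded to 2 decimals: 1.66

1.66


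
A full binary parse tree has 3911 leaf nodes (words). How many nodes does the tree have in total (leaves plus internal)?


Leaf nodes (terminals): 3911
Internal nodes = n - 1 = 3911 - 1 = 3910
Total = leaves + internal = 3911 + 3910 = 7821

7821


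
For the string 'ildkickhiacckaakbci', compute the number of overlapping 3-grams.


String 'ildkickhiacckaakbci' has length L = 19.
Number of overlapping n-grams = L - n + 1
Substituting: 19 - 3 + 1 = 17

17


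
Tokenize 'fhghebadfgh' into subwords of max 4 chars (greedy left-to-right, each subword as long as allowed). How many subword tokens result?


'fhghebadfgh' has 11 characters.
Chunking with max size 4:
  Chunk 1: 'fhgh' (positions 0-3)
  Chunk 2: 'ebad' (positions 4-7)
  Chunk 3: 'fgh' (positions 8-10)
Total chunks: ceil(11 / 4) = 3

3


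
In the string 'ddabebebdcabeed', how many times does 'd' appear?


Scanning 'ddabebebdcabeed' for 'd':
  Position 0: 'd' -> MATCH (count: 1)
  Position 1: 'd' -> MATCH (count: 2)
  Position 8: 'd' -> MATCH (count: 3)
  Position 14: 'd' -> MATCH (count: 4)
Total occurrences of 'd': 4

4


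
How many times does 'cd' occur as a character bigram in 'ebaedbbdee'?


Scanning 'ebaedbbdee' for bigram 'cd':
  Position 0: 'eb' -> no
  Position 1: 'ba' -> no
  Position 2: 'ae' -> no
  Position 3: 'ed' -> no
  Position 4: 'db' -> no
  Position 5: 'bb' -> no
  Position 6: 'bd' -> no
  Position 7: 'de' -> no
  Position 8: 'ee' -> no
Total matches: 0

0


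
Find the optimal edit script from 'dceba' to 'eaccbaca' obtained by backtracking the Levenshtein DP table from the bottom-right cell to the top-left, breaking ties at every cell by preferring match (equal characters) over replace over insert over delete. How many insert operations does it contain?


Edit distance = 5. Backtracking from cell (5, 8) with preference match > replace > insert > delete,
then listing the resulting alignment 'dceba' -> 'eaccbaca' left to right:
  Step 1: insert 'e' [insertion #1]
  Step 2: replace d->a
  Step 3: keep 'c'
  Step 4: replace e->c
  Step 5: keep 'b'
  Step 6: insert 'a' [insertion #2]
  Step 7: insert 'c' [insertion #3]
  Step 8: keep 'a'
Total insertions: 3

3


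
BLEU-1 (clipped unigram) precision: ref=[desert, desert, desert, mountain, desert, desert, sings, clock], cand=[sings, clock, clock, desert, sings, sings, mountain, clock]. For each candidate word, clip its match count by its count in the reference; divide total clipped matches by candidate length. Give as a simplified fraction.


Reference word counts: {'clock': 1, 'desert': 5, 'mountain': 1, 'sings': 1}
Checking each candidate word (with clipping):
  'sings' -> in reference (ref count 1, used 1/1) -> match (matches: 1)
  'clock' -> in reference (ref count 1, used 1/1) -> match (matches: 2)
  'clock' -> ref count 1 already used up (1/1) -> clipped, no match (matches: 2)
  'desert' -> in reference (ref count 5, used 1/5) -> match (matches: 3)
  'sings' -> ref count 1 already used up (1/1) -> clipped, no match (matches: 3)
  'sings' -> ref count 1 already used up (1/1) -> clipped, no match (matches: 3)
  'mountain' -> in reference (ref count 1, used 1/1) -> match (matches: 4)
  'clock' -> ref count 1 already used up (1/1) -> clipped, no match (matches: 4)
Clipped matches: 4, Candidate length: 8
Precision = 4/8 = 1/2

1/2
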